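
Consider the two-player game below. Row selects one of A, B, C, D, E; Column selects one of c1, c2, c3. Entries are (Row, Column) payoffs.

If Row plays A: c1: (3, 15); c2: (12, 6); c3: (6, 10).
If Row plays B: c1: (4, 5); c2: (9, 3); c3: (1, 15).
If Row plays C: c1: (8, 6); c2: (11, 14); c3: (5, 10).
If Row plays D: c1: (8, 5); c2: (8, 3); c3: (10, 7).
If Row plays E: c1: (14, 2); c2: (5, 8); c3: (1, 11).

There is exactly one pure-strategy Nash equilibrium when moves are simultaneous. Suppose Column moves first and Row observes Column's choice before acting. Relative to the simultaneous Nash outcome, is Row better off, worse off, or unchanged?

Row best-responds to each possible Column move:
- c1: BR = E, leader payoff 2.
- c2: BR = A, leader payoff 6.
- c3: BR = D, leader payoff 7.
Column's induced payoffs are 2, 6, 7, so Column commits to c3. Subgame-perfect outcome: (D, c3) with payoffs (10, 7).
Now find the simultaneous Nash equilibrium.
Row's best replies: c1→E; c2→A; c3→D.
Column's best replies: A→c1; B→c3; C→c2; D→c3; E→c3.
The unique mutual best reply is (D, c3), giving (10, 7).
Row earns 10 sequentially versus 10 at the Nash outcome: unchanged.

unchanged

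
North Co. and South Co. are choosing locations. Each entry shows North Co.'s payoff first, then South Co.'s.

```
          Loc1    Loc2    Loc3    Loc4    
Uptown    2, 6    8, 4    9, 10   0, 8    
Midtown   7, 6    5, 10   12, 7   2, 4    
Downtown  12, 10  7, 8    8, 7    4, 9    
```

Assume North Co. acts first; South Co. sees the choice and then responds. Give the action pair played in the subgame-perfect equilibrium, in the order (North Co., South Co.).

Solve by backward induction (North Co. leads).
- Uptown: BR = Loc3, leader payoff 9.
- Midtown: BR = Loc2, leader payoff 5.
- Downtown: BR = Loc1, leader payoff 12.
Maximizing over 9, 5, 12, North Co. chooses Downtown. Subgame-perfect outcome: (Downtown, Loc1) with payoffs (12, 10).

(Downtown, Loc1)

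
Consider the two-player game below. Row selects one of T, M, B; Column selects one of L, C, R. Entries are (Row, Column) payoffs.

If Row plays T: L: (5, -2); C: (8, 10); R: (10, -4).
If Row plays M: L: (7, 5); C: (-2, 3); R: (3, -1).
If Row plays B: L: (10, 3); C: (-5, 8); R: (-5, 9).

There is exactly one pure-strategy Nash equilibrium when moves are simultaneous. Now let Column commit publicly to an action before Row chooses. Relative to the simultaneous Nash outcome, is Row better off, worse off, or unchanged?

Solve by backward induction (Column leads).
- L → Row plays B (best of 5, 7, 10); Column gets 3.
- C → Row plays T (best of 8, -2, -5); Column gets 10.
- R → Row plays T (best of 10, 3, -5); Column gets -4.
Maximizing over 3, 10, -4, Column chooses C. Subgame-perfect outcome: (T, C) with payoffs (8, 10).
Under simultaneous play:
Row's best replies: L→B; C→T; R→T.
Column's best replies: T→C; M→L; B→R.
The unique mutual best reply is (T, C), giving (8, 10).
Row earns 8 sequentially versus 8 at the Nash outcome: unchanged.

unchanged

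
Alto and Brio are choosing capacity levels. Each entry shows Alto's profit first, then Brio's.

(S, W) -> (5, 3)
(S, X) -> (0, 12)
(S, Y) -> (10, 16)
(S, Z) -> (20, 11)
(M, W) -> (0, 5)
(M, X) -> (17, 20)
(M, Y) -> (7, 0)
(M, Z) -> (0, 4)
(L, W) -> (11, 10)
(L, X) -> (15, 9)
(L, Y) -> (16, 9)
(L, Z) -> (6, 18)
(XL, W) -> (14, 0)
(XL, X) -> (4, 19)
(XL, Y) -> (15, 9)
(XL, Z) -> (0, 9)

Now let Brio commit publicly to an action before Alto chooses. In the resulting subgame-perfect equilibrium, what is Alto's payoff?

17

Backward induction with Brio moving first.
- W: BR = XL, leader payoff 0.
- X: BR = M, leader payoff 20.
- Y: BR = L, leader payoff 9.
- Z: BR = S, leader payoff 11.
Maximizing over 0, 20, 9, 11, Brio chooses X. Subgame-perfect outcome: (M, X) with payoffs (17, 20).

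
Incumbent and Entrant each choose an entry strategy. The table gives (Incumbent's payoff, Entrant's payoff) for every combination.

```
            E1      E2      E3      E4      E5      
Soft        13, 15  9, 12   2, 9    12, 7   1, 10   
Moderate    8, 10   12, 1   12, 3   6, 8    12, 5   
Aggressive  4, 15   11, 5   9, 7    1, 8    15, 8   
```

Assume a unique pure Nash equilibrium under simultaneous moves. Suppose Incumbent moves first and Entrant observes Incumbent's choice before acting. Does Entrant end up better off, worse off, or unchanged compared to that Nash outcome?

Work backward from Entrant's decision.
- Soft → Entrant plays E1 (best of 15, 12, 9, 7, 10); Incumbent gets 13.
- Moderate → Entrant plays E1 (best of 10, 1, 3, 8, 5); Incumbent gets 8.
- Aggressive → Entrant plays E1 (best of 15, 5, 7, 8, 8); Incumbent gets 4.
Maximizing over 13, 8, 4, Incumbent chooses Soft. Subgame-perfect outcome: (Soft, E1) with payoffs (13, 15).
For the simultaneous game, intersect best replies.
Incumbent's best replies: E1→Soft; E2→Moderate; E3→Moderate; E4→Soft; E5→Aggressive.
Entrant's best replies: Soft→E1; Moderate→E1; Aggressive→E1.
Only (Soft, E1) has each player best-responding; Nash payoffs (13, 15).
Entrant earns 15 sequentially versus 15 at the Nash outcome: unchanged.

unchanged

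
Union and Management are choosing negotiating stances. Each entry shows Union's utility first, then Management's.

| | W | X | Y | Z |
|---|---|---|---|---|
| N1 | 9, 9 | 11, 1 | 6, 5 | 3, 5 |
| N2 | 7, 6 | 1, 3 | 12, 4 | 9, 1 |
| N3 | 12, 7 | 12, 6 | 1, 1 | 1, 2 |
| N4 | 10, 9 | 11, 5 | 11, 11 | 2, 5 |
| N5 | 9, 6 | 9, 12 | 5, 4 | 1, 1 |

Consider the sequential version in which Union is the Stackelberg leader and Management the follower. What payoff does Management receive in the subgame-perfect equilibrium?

7

Backward induction with Union moving first.
- N1: Management compares 9, 1, 5, 5 and picks W; Union would get 9.
- N2: Management compares 6, 3, 4, 1 and picks W; Union would get 7.
- N3: Management compares 7, 6, 1, 2 and picks W; Union would get 12.
- N4: Management compares 9, 5, 11, 5 and picks Y; Union would get 11.
- N5: Management compares 6, 12, 4, 1 and picks X; Union would get 9.
Among 9, 7, 12, 11, 9, the best is 12 at N3. Subgame-perfect outcome: (N3, W) with payoffs (12, 7).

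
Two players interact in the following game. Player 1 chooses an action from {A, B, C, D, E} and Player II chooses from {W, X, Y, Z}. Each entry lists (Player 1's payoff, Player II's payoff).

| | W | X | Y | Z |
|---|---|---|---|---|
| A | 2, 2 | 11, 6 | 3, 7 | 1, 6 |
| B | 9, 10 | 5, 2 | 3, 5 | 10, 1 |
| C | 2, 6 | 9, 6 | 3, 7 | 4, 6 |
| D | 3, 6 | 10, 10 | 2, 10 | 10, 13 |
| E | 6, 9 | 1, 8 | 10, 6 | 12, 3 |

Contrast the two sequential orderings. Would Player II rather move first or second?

If Player 1 leads: Player II's best replies are A→Y, B→W, C→Y, D→Z, E→W; Player 1's induced payoffs 3, 9, 3, 10, 6; outcome (D, Z), payoffs (10, 13).
If Player II leads: Player 1's best replies are W→B, X→A, Y→E, Z→E; Player II's induced payoffs 10, 6, 6, 3; outcome (B, W), payoffs (9, 10).
Player II gets 10 moving first and 13 moving second, so Player II prefers to move second.

second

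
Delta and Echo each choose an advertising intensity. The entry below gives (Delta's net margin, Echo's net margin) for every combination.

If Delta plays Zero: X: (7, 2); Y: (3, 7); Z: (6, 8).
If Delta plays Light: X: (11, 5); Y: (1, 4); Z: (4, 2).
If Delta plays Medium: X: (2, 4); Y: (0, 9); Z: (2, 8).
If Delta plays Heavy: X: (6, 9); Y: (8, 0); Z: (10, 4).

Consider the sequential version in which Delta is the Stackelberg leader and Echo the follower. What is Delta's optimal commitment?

Light

Echo best-responds to each possible Delta move:
- Zero → Echo plays Z (best of 2, 7, 8); Delta gets 6.
- Light → Echo plays X (best of 5, 4, 2); Delta gets 11.
- Medium → Echo plays Y (best of 4, 9, 8); Delta gets 0.
- Heavy → Echo plays X (best of 9, 0, 4); Delta gets 6.
Delta's induced payoffs are 6, 11, 0, 6, so Delta commits to Light. Subgame-perfect outcome: (Light, X) with payoffs (11, 5).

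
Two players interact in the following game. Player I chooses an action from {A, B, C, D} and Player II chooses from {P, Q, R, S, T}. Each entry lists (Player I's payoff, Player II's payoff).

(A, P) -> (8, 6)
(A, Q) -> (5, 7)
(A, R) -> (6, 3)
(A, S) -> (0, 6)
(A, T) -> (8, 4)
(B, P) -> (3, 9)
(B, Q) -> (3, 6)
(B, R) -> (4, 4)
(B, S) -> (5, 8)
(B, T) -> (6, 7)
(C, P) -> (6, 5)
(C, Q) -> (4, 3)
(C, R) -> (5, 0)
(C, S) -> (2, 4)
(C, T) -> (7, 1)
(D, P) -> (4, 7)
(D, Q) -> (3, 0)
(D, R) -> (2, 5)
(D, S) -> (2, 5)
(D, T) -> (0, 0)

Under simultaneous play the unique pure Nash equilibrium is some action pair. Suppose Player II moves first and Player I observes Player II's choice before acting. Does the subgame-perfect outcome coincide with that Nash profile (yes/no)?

Player I best-responds to each possible Player II move:
- P: Player I compares 8, 3, 6, 4 and picks A; Player II would get 6.
- Q: Player I compares 5, 3, 4, 3 and picks A; Player II would get 7.
- R: Player I compares 6, 4, 5, 2 and picks A; Player II would get 3.
- S: Player I compares 0, 5, 2, 2 and picks B; Player II would get 8.
- T: Player I compares 8, 6, 7, 0 and picks A; Player II would get 4.
Among 6, 7, 3, 8, 4, the best is 8 at S. Subgame-perfect outcome: (B, S) with payoffs (5, 8).
Under simultaneous play:
Player I's best replies: P→A; Q→A; R→A; S→B; T→A.
Player II's best replies: A→Q; B→P; C→P; D→P.
The unique mutual best reply is (A, Q), giving (5, 7).
Sequential outcome (B, S) differs from the Nash profile (A, Q).

no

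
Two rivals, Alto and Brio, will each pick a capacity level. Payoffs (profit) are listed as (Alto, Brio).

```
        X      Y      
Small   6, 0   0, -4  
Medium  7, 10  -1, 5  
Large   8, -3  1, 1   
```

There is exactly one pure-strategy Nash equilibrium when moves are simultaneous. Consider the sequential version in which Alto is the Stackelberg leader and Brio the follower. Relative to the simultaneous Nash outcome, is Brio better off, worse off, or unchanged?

better off

Solve by backward induction (Alto leads).
- Small: Brio compares 0, -4 and picks X; Alto would get 6.
- Medium: Brio compares 10, 5 and picks X; Alto would get 7.
- Large: Brio compares -3, 1 and picks Y; Alto would get 1.
Alto's induced payoffs are 6, 7, 1, so Alto commits to Medium. Subgame-perfect outcome: (Medium, X) with payoffs (7, 10).
Now find the simultaneous Nash equilibrium.
Alto's best replies: X→Large; Y→Large.
Brio's best replies: Small→X; Medium→X; Large→Y.
Only (Large, Y) has each player best-responding; Nash payoffs (1, 1).
Brio earns 10 sequentially versus 1 at the Nash outcome: better off.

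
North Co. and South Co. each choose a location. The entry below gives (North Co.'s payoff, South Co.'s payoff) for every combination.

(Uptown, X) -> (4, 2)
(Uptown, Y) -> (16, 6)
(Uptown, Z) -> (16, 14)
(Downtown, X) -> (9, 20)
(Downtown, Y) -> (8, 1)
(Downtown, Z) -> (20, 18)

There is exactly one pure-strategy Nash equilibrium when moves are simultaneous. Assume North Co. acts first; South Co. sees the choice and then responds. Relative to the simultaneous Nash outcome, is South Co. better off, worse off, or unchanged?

worse off

Work backward from South Co.'s decision.
- Uptown: BR = Z, leader payoff 16.
- Downtown: BR = X, leader payoff 9.
Maximizing over 16, 9, North Co. chooses Uptown. Subgame-perfect outcome: (Uptown, Z) with payoffs (16, 14).
Now find the simultaneous Nash equilibrium.
North Co.'s best replies: X→Downtown; Y→Uptown; Z→Downtown.
South Co.'s best replies: Uptown→Z; Downtown→X.
The unique mutual best reply is (Downtown, X), giving (9, 20).
South Co. earns 14 sequentially versus 20 at the Nash outcome: worse off.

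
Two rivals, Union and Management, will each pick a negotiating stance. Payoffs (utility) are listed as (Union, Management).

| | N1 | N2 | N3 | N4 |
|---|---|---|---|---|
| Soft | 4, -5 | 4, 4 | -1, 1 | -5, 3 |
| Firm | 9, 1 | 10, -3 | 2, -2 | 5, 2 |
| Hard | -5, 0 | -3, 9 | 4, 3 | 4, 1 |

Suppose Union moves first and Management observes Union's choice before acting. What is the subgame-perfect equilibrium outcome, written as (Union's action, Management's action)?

Management best-responds to each possible Union move:
- Soft: BR = N2, leader payoff 4.
- Firm: BR = N4, leader payoff 5.
- Hard: BR = N2, leader payoff -3.
Among 4, 5, -3, the best is 5 at Firm. Subgame-perfect outcome: (Firm, N4) with payoffs (5, 2).

(Firm, N4)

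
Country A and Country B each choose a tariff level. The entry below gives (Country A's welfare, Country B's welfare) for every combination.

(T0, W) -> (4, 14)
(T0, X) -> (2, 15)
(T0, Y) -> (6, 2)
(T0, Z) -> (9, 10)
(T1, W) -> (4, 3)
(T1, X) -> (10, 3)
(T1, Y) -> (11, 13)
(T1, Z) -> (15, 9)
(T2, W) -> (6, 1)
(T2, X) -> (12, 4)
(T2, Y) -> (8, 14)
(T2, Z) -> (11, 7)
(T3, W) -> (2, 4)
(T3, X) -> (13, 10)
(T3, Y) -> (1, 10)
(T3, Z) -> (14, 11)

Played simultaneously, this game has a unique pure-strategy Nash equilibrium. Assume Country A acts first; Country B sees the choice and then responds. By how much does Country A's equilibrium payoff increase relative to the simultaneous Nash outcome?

3

Work backward from Country B's decision.
- T0: Country B compares 14, 15, 2, 10 and picks X; Country A would get 2.
- T1: Country B compares 3, 3, 13, 9 and picks Y; Country A would get 11.
- T2: Country B compares 1, 4, 14, 7 and picks Y; Country A would get 8.
- T3: Country B compares 4, 10, 10, 11 and picks Z; Country A would get 14.
Maximizing over 2, 11, 8, 14, Country A chooses T3. Subgame-perfect outcome: (T3, Z) with payoffs (14, 11).
Under simultaneous play:
Country A's best replies: W→T2; X→T3; Y→T1; Z→T1.
Country B's best replies: T0→X; T1→Y; T2→Y; T3→Z.
The unique mutual best reply is (T1, Y), giving (11, 13).
Country A's commitment gain: 14 − 11 = 3.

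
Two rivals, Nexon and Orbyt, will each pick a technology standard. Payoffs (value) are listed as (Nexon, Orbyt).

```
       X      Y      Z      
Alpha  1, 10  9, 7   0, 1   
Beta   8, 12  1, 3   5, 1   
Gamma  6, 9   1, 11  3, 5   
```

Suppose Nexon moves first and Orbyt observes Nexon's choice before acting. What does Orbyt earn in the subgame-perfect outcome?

Orbyt best-responds to each possible Nexon move:
- Alpha → Orbyt plays X (best of 10, 7, 1); Nexon gets 1.
- Beta → Orbyt plays X (best of 12, 3, 1); Nexon gets 8.
- Gamma → Orbyt plays Y (best of 9, 11, 5); Nexon gets 1.
Maximizing over 1, 8, 1, Nexon chooses Beta. Subgame-perfect outcome: (Beta, X) with payoffs (8, 12).

12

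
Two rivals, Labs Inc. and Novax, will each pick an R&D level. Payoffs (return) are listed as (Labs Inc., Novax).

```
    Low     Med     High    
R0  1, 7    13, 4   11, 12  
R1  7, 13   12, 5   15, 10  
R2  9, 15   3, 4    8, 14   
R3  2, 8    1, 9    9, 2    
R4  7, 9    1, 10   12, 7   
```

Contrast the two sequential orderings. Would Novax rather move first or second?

first

If Labs Inc. leads: Novax's best replies are R0→High, R1→Low, R2→Low, R3→Med, R4→Med; Labs Inc.'s induced payoffs 11, 7, 9, 1, 1; outcome (R0, High), payoffs (11, 12).
If Novax leads: Labs Inc.'s best replies are Low→R2, Med→R0, High→R1; Novax's induced payoffs 15, 4, 10; outcome (R2, Low), payoffs (9, 15).
Novax gets 15 moving first and 12 moving second, so Novax prefers to move first.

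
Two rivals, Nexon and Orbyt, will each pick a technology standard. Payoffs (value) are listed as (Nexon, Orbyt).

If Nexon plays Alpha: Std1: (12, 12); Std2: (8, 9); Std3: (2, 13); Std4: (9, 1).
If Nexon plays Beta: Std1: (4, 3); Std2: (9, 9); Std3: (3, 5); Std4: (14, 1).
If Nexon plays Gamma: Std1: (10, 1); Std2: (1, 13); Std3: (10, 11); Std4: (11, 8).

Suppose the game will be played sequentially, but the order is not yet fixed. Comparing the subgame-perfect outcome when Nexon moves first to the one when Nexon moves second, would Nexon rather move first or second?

If Nexon leads: Orbyt's best replies are Alpha→Std3, Beta→Std2, Gamma→Std2; Nexon's induced payoffs 2, 9, 1; outcome (Beta, Std2), payoffs (9, 9).
If Orbyt leads: Nexon's best replies are Std1→Alpha, Std2→Beta, Std3→Gamma, Std4→Beta; Orbyt's induced payoffs 12, 9, 11, 1; outcome (Alpha, Std1), payoffs (12, 12).
Nexon gets 9 moving first and 12 moving second, so Nexon prefers to move second.

second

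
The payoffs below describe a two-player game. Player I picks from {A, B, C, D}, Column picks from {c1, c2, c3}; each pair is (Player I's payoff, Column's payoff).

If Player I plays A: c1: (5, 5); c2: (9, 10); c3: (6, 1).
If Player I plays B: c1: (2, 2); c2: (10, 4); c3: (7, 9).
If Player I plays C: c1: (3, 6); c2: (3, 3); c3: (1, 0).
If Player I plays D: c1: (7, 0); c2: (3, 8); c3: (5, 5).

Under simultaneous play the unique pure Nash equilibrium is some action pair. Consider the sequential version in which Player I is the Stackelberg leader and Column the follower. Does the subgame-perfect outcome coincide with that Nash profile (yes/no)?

no

Column best-responds to each possible Player I move:
- A: Column compares 5, 10, 1 and picks c2; Player I would get 9.
- B: Column compares 2, 4, 9 and picks c3; Player I would get 7.
- C: Column compares 6, 3, 0 and picks c1; Player I would get 3.
- D: Column compares 0, 8, 5 and picks c2; Player I would get 3.
Among 9, 7, 3, 3, the best is 9 at A. Subgame-perfect outcome: (A, c2) with payoffs (9, 10).
For the simultaneous game, intersect best replies.
Player I's best replies: c1→D; c2→B; c3→B.
Column's best replies: A→c2; B→c3; C→c1; D→c2.
The unique mutual best reply is (B, c3), giving (7, 9).
Sequential outcome (A, c2) differs from the Nash profile (B, c3).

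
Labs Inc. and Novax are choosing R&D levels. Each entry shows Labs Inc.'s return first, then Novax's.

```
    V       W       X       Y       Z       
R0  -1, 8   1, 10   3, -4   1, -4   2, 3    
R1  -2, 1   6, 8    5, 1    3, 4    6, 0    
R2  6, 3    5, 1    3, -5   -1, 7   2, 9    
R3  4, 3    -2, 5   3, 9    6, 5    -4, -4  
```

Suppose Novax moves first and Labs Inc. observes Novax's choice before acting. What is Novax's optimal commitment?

Work backward from Labs Inc.'s decision.
- V → Labs Inc. plays R2 (best of -1, -2, 6, 4); Novax gets 3.
- W → Labs Inc. plays R1 (best of 1, 6, 5, -2); Novax gets 8.
- X → Labs Inc. plays R1 (best of 3, 5, 3, 3); Novax gets 1.
- Y → Labs Inc. plays R3 (best of 1, 3, -1, 6); Novax gets 5.
- Z → Labs Inc. plays R1 (best of 2, 6, 2, -4); Novax gets 0.
Among 3, 8, 1, 5, 0, the best is 8 at W. Subgame-perfect outcome: (R1, W) with payoffs (6, 8).

W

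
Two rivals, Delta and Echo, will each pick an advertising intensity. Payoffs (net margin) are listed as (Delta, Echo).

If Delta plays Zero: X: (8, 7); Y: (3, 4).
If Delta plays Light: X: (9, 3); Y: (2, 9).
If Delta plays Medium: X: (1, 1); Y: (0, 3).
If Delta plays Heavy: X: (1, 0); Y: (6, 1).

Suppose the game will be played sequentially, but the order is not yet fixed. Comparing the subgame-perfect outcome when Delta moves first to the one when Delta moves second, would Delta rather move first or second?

second

If Delta leads: Echo's best replies are Zero→X, Light→Y, Medium→Y, Heavy→Y; Delta's induced payoffs 8, 2, 0, 6; outcome (Zero, X), payoffs (8, 7).
If Echo leads: Delta's best replies are X→Light, Y→Heavy; Echo's induced payoffs 3, 1; outcome (Light, X), payoffs (9, 3).
Delta gets 8 moving first and 9 moving second, so Delta prefers to move second.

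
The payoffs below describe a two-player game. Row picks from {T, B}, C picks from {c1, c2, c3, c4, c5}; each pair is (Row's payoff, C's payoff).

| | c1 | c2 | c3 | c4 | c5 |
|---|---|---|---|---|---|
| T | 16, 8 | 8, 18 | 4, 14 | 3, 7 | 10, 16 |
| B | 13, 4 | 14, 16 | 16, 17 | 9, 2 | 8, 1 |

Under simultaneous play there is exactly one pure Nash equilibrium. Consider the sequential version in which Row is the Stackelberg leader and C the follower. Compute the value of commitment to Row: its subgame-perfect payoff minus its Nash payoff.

Backward induction with Row moving first.
- T: C compares 8, 18, 14, 7, 16 and picks c2; Row would get 8.
- B: C compares 4, 16, 17, 2, 1 and picks c3; Row would get 16.
Row's induced payoffs are 8, 16, so Row commits to B. Subgame-perfect outcome: (B, c3) with payoffs (16, 17).
For the simultaneous game, intersect best replies.
Row's best replies: c1→T; c2→B; c3→B; c4→B; c5→T.
C's best replies: T→c2; B→c3.
The unique mutual best reply is (B, c3), giving (16, 17).
Row's commitment gain: 16 − 16 = 0.

0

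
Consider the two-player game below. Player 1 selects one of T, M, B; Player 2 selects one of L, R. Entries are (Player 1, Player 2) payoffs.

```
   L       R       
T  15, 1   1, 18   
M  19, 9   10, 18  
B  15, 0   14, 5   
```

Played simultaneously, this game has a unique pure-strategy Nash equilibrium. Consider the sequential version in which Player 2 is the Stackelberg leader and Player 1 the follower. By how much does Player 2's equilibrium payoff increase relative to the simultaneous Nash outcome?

Work backward from Player 1's decision.
- L: Player 1 compares 15, 19, 15 and picks M; Player 2 would get 9.
- R: Player 1 compares 1, 10, 14 and picks B; Player 2 would get 5.
Among 9, 5, the best is 9 at L. Subgame-perfect outcome: (M, L) with payoffs (19, 9).
Under simultaneous play:
Player 1's best replies: L→M; R→B.
Player 2's best replies: T→R; M→R; B→R.
Only (B, R) has each player best-responding; Nash payoffs (14, 5).
Player 2's commitment gain: 9 − 5 = 4.

4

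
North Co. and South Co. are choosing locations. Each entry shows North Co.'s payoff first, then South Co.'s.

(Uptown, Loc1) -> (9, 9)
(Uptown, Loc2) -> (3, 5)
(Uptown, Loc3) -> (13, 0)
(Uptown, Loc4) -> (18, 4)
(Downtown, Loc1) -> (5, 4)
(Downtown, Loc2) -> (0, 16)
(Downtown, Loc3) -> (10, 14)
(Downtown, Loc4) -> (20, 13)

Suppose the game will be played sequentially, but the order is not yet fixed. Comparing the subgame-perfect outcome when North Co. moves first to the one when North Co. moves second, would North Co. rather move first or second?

second

If North Co. leads: South Co.'s best replies are Uptown→Loc1, Downtown→Loc2; North Co.'s induced payoffs 9, 0; outcome (Uptown, Loc1), payoffs (9, 9).
If South Co. leads: North Co.'s best replies are Loc1→Uptown, Loc2→Uptown, Loc3→Uptown, Loc4→Downtown; South Co.'s induced payoffs 9, 5, 0, 13; outcome (Downtown, Loc4), payoffs (20, 13).
North Co. gets 9 moving first and 20 moving second, so North Co. prefers to move second.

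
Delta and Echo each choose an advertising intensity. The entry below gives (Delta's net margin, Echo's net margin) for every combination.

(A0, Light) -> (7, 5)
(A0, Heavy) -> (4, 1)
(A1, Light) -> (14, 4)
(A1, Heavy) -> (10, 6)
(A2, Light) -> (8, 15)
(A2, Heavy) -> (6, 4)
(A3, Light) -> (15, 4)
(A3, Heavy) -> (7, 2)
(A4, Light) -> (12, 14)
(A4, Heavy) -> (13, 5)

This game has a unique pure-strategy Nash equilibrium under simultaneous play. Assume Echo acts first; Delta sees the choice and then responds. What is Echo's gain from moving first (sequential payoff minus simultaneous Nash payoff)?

Backward induction with Echo moving first.
- Light → Delta plays A3 (best of 7, 14, 8, 15, 12); Echo gets 4.
- Heavy → Delta plays A4 (best of 4, 10, 6, 7, 13); Echo gets 5.
Maximizing over 4, 5, Echo chooses Heavy. Subgame-perfect outcome: (A4, Heavy) with payoffs (13, 5).
Now find the simultaneous Nash equilibrium.
Delta's best replies: Light→A3; Heavy→A4.
Echo's best replies: A0→Light; A1→Heavy; A2→Light; A3→Light; A4→Light.
Only (A3, Light) has each player best-responding; Nash payoffs (15, 4).
Echo's commitment gain: 5 − 4 = 1.

1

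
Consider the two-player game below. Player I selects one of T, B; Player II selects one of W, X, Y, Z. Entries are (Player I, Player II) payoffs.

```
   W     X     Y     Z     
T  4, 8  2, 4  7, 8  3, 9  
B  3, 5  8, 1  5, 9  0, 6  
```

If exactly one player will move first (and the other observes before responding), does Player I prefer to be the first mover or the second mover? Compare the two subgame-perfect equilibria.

If Player I leads: Player II's best replies are T→Z, B→Y; Player I's induced payoffs 3, 5; outcome (B, Y), payoffs (5, 9).
If Player II leads: Player I's best replies are W→T, X→B, Y→T, Z→T; Player II's induced payoffs 8, 1, 8, 9; outcome (T, Z), payoffs (3, 9).
Player I gets 5 moving first and 3 moving second, so Player I prefers to move first.

first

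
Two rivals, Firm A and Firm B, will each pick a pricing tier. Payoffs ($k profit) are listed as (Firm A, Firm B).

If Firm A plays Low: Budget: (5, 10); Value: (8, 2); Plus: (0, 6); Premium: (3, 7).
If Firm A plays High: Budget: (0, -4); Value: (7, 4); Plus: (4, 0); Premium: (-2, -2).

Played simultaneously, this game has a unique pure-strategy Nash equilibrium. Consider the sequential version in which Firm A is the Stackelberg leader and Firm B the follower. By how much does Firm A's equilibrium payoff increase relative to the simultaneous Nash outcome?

Work backward from Firm B's decision.
- Low: Firm B compares 10, 2, 6, 7 and picks Budget; Firm A would get 5.
- High: Firm B compares -4, 4, 0, -2 and picks Value; Firm A would get 7.
Maximizing over 5, 7, Firm A chooses High. Subgame-perfect outcome: (High, Value) with payoffs (7, 4).
Now find the simultaneous Nash equilibrium.
Firm A's best replies: Budget→Low; Value→Low; Plus→High; Premium→Low.
Firm B's best replies: Low→Budget; High→Value.
The unique mutual best reply is (Low, Budget), giving (5, 10).
Firm A's commitment gain: 7 − 5 = 2.

2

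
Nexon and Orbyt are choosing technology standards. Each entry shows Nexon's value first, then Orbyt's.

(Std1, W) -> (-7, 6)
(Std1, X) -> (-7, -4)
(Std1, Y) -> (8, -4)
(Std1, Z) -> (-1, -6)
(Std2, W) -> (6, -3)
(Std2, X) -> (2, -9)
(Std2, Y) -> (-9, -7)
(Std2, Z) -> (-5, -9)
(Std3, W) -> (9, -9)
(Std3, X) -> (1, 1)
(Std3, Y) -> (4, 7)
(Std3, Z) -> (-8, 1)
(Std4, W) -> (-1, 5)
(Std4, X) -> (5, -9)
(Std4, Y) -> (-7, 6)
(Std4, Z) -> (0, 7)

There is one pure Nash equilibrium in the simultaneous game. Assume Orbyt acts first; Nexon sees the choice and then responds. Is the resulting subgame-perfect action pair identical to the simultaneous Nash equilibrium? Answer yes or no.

yes

Backward induction with Orbyt moving first.
- W: Nexon compares -7, 6, 9, -1 and picks Std3; Orbyt would get -9.
- X: Nexon compares -7, 2, 1, 5 and picks Std4; Orbyt would get -9.
- Y: Nexon compares 8, -9, 4, -7 and picks Std1; Orbyt would get -4.
- Z: Nexon compares -1, -5, -8, 0 and picks Std4; Orbyt would get 7.
Among -9, -9, -4, 7, the best is 7 at Z. Subgame-perfect outcome: (Std4, Z) with payoffs (0, 7).
Under simultaneous play:
Nexon's best replies: W→Std3; X→Std4; Y→Std1; Z→Std4.
Orbyt's best replies: Std1→W; Std2→W; Std3→Y; Std4→Z.
The unique mutual best reply is (Std4, Z), giving (0, 7).
Sequential outcome (Std4, Z) coincides with the Nash profile (Std4, Z).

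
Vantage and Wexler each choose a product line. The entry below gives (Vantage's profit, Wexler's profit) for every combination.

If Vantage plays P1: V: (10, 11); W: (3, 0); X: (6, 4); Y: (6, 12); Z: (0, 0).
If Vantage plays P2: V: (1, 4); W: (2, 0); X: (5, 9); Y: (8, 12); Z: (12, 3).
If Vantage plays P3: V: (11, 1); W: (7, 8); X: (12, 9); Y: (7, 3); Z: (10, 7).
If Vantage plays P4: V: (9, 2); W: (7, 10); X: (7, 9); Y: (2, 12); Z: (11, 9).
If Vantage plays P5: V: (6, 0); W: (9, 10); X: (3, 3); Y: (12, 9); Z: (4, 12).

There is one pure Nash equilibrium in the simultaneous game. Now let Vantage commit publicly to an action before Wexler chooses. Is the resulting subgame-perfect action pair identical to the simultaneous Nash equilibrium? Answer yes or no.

yes

Work backward from Wexler's decision.
- P1: BR = Y, leader payoff 6.
- P2: BR = Y, leader payoff 8.
- P3: BR = X, leader payoff 12.
- P4: BR = Y, leader payoff 2.
- P5: BR = Z, leader payoff 4.
Among 6, 8, 12, 2, 4, the best is 12 at P3. Subgame-perfect outcome: (P3, X) with payoffs (12, 9).
Now find the simultaneous Nash equilibrium.
Vantage's best replies: V→P3; W→P5; X→P3; Y→P5; Z→P2.
Wexler's best replies: P1→Y; P2→Y; P3→X; P4→Y; P5→Z.
The unique mutual best reply is (P3, X), giving (12, 9).
Sequential outcome (P3, X) coincides with the Nash profile (P3, X).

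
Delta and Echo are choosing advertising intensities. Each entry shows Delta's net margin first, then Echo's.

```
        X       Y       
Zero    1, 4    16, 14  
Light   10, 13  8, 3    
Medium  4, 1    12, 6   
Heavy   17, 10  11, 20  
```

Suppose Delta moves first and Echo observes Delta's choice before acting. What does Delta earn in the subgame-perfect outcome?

16

Backward induction with Delta moving first.
- Zero → Echo plays Y (best of 4, 14); Delta gets 16.
- Light → Echo plays X (best of 13, 3); Delta gets 10.
- Medium → Echo plays Y (best of 1, 6); Delta gets 12.
- Heavy → Echo plays Y (best of 10, 20); Delta gets 11.
Among 16, 10, 12, 11, the best is 16 at Zero. Subgame-perfect outcome: (Zero, Y) with payoffs (16, 14).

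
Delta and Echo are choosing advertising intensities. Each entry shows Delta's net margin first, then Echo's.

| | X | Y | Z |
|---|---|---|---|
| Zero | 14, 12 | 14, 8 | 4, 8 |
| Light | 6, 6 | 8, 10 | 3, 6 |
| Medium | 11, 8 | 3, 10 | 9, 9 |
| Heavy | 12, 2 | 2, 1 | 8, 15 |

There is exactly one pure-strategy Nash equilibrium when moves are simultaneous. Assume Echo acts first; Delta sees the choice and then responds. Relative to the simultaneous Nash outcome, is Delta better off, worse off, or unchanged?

Backward induction with Echo moving first.
- X → Delta plays Zero (best of 14, 6, 11, 12); Echo gets 12.
- Y → Delta plays Zero (best of 14, 8, 3, 2); Echo gets 8.
- Z → Delta plays Medium (best of 4, 3, 9, 8); Echo gets 9.
Maximizing over 12, 8, 9, Echo chooses X. Subgame-perfect outcome: (Zero, X) with payoffs (14, 12).
Under simultaneous play:
Delta's best replies: X→Zero; Y→Zero; Z→Medium.
Echo's best replies: Zero→X; Light→Y; Medium→Y; Heavy→Z.
Only (Zero, X) has each player best-responding; Nash payoffs (14, 12).
Delta earns 14 sequentially versus 14 at the Nash outcome: unchanged.

unchanged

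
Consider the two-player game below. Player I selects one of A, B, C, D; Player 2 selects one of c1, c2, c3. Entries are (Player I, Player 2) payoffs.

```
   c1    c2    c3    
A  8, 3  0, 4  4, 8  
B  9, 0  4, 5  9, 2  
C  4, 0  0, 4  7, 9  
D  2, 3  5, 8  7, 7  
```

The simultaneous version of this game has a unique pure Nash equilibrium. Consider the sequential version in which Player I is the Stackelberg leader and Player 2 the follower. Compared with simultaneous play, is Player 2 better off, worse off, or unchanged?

Solve by backward induction (Player I leads).
- A → Player 2 plays c3 (best of 3, 4, 8); Player I gets 4.
- B → Player 2 plays c2 (best of 0, 5, 2); Player I gets 4.
- C → Player 2 plays c3 (best of 0, 4, 9); Player I gets 7.
- D → Player 2 plays c2 (best of 3, 8, 7); Player I gets 5.
Maximizing over 4, 4, 7, 5, Player I chooses C. Subgame-perfect outcome: (C, c3) with payoffs (7, 9).
For the simultaneous game, intersect best replies.
Player I's best replies: c1→B; c2→D; c3→B.
Player 2's best replies: A→c3; B→c2; C→c3; D→c2.
The unique mutual best reply is (D, c2), giving (5, 8).
Player 2 earns 9 sequentially versus 8 at the Nash outcome: better off.

better off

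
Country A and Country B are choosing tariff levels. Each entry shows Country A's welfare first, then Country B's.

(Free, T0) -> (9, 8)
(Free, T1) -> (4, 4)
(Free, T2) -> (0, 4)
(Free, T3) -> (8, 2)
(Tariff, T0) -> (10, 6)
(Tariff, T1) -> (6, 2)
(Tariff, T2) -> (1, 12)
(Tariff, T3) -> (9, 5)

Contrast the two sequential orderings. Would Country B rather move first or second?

first

If Country A leads: Country B's best replies are Free→T0, Tariff→T2; Country A's induced payoffs 9, 1; outcome (Free, T0), payoffs (9, 8).
If Country B leads: Country A's best replies are T0→Tariff, T1→Tariff, T2→Tariff, T3→Tariff; Country B's induced payoffs 6, 2, 12, 5; outcome (Tariff, T2), payoffs (1, 12).
Country B gets 12 moving first and 8 moving second, so Country B prefers to move first.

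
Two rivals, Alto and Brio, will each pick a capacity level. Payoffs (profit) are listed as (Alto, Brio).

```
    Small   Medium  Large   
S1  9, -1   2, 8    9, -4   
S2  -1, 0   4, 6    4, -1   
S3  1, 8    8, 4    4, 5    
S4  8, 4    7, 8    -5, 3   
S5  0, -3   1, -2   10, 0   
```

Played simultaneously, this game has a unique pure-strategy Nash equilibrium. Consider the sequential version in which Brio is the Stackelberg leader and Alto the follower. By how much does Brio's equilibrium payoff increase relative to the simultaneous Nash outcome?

4

Backward induction with Brio moving first.
- Small: Alto compares 9, -1, 1, 8, 0 and picks S1; Brio would get -1.
- Medium: Alto compares 2, 4, 8, 7, 1 and picks S3; Brio would get 4.
- Large: Alto compares 9, 4, 4, -5, 10 and picks S5; Brio would get 0.
Among -1, 4, 0, the best is 4 at Medium. Subgame-perfect outcome: (S3, Medium) with payoffs (8, 4).
Under simultaneous play:
Alto's best replies: Small→S1; Medium→S3; Large→S5.
Brio's best replies: S1→Medium; S2→Medium; S3→Small; S4→Medium; S5→Large.
Only (S5, Large) has each player best-responding; Nash payoffs (10, 0).
Brio's commitment gain: 4 − 0 = 4.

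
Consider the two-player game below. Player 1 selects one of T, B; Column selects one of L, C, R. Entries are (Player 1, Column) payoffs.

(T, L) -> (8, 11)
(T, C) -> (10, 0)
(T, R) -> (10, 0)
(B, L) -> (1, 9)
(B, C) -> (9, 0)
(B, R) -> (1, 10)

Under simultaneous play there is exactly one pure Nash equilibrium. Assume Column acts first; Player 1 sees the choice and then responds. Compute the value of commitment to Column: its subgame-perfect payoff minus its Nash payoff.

0

Work backward from Player 1's decision.
- L: BR = T, leader payoff 11.
- C: BR = T, leader payoff 0.
- R: BR = T, leader payoff 0.
Among 11, 0, 0, the best is 11 at L. Subgame-perfect outcome: (T, L) with payoffs (8, 11).
Under simultaneous play:
Player 1's best replies: L→T; C→T; R→T.
Column's best replies: T→L; B→R.
Only (T, L) has each player best-responding; Nash payoffs (8, 11).
Column's commitment gain: 11 − 11 = 0.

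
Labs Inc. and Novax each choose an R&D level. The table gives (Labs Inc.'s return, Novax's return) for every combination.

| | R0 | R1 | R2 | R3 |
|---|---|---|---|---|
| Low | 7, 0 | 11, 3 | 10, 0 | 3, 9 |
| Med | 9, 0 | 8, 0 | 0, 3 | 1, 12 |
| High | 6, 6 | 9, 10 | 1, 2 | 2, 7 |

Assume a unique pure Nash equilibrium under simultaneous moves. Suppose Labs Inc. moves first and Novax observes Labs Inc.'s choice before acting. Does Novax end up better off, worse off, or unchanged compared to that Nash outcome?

better off

Backward induction with Labs Inc. moving first.
- Low: BR = R3, leader payoff 3.
- Med: BR = R3, leader payoff 1.
- High: BR = R1, leader payoff 9.
Maximizing over 3, 1, 9, Labs Inc. chooses High. Subgame-perfect outcome: (High, R1) with payoffs (9, 10).
For the simultaneous game, intersect best replies.
Labs Inc.'s best replies: R0→Med; R1→Low; R2→Low; R3→Low.
Novax's best replies: Low→R3; Med→R3; High→R1.
The unique mutual best reply is (Low, R3), giving (3, 9).
Novax earns 10 sequentially versus 9 at the Nash outcome: better off.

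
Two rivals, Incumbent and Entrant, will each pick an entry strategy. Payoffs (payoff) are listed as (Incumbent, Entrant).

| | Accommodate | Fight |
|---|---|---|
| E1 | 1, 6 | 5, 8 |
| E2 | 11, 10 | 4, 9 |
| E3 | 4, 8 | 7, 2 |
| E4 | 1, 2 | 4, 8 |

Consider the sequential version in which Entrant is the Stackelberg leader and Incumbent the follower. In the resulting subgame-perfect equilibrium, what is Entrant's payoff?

Incumbent best-responds to each possible Entrant move:
- Accommodate: Incumbent compares 1, 11, 4, 1 and picks E2; Entrant would get 10.
- Fight: Incumbent compares 5, 4, 7, 4 and picks E3; Entrant would get 2.
Entrant's induced payoffs are 10, 2, so Entrant commits to Accommodate. Subgame-perfect outcome: (E2, Accommodate) with payoffs (11, 10).

10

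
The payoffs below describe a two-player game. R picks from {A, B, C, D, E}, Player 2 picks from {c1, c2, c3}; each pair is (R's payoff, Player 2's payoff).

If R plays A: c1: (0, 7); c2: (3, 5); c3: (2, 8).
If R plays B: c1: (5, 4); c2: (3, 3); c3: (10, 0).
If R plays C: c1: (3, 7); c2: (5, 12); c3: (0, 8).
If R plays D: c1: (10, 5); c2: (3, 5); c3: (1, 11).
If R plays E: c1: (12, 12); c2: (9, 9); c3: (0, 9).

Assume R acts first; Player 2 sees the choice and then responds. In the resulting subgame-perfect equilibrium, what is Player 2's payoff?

12

Solve by backward induction (R leads).
- A → Player 2 plays c3 (best of 7, 5, 8); R gets 2.
- B → Player 2 plays c1 (best of 4, 3, 0); R gets 5.
- C → Player 2 plays c2 (best of 7, 12, 8); R gets 5.
- D → Player 2 plays c3 (best of 5, 5, 11); R gets 1.
- E → Player 2 plays c1 (best of 12, 9, 9); R gets 12.
Among 2, 5, 5, 1, 12, the best is 12 at E. Subgame-perfect outcome: (E, c1) with payoffs (12, 12).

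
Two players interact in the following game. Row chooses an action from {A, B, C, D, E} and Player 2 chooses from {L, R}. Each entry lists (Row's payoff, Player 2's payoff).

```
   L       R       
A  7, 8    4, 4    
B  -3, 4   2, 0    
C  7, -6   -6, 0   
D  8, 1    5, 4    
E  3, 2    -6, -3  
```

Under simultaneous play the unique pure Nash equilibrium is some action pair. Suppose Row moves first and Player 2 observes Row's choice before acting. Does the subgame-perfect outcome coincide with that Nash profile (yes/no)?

no

Player 2 best-responds to each possible Row move:
- A → Player 2 plays L (best of 8, 4); Row gets 7.
- B → Player 2 plays L (best of 4, 0); Row gets -3.
- C → Player 2 plays R (best of -6, 0); Row gets -6.
- D → Player 2 plays R (best of 1, 4); Row gets 5.
- E → Player 2 plays L (best of 2, -3); Row gets 3.
Maximizing over 7, -3, -6, 5, 3, Row chooses A. Subgame-perfect outcome: (A, L) with payoffs (7, 8).
Now find the simultaneous Nash equilibrium.
Row's best replies: L→D; R→D.
Player 2's best replies: A→L; B→L; C→R; D→R; E→L.
Only (D, R) has each player best-responding; Nash payoffs (5, 4).
Sequential outcome (A, L) differs from the Nash profile (D, R).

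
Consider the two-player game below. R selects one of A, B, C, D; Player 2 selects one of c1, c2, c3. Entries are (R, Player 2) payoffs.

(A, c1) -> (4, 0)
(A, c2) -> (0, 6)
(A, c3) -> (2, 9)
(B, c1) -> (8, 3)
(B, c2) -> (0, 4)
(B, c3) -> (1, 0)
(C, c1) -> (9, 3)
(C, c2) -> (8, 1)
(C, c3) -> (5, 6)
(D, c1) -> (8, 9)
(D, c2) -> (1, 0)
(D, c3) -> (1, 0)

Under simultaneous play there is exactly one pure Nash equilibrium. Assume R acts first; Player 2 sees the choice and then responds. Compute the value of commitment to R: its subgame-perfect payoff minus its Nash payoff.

Backward induction with R moving first.
- A: BR = c3, leader payoff 2.
- B: BR = c2, leader payoff 0.
- C: BR = c3, leader payoff 5.
- D: BR = c1, leader payoff 8.
Among 2, 0, 5, 8, the best is 8 at D. Subgame-perfect outcome: (D, c1) with payoffs (8, 9).
Now find the simultaneous Nash equilibrium.
R's best replies: c1→C; c2→C; c3→C.
Player 2's best replies: A→c3; B→c2; C→c3; D→c1.
Only (C, c3) has each player best-responding; Nash payoffs (5, 6).
R's commitment gain: 8 − 5 = 3.

3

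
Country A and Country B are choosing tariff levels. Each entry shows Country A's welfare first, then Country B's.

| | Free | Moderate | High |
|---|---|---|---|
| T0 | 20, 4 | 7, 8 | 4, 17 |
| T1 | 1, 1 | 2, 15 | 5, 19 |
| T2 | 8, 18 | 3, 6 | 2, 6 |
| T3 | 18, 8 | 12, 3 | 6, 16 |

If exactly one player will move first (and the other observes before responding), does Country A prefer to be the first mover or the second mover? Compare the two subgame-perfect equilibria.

first

If Country A leads: Country B's best replies are T0→High, T1→High, T2→Free, T3→High; Country A's induced payoffs 4, 5, 8, 6; outcome (T2, Free), payoffs (8, 18).
If Country B leads: Country A's best replies are Free→T0, Moderate→T3, High→T3; Country B's induced payoffs 4, 3, 16; outcome (T3, High), payoffs (6, 16).
Country A gets 8 moving first and 6 moving second, so Country A prefers to move first.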